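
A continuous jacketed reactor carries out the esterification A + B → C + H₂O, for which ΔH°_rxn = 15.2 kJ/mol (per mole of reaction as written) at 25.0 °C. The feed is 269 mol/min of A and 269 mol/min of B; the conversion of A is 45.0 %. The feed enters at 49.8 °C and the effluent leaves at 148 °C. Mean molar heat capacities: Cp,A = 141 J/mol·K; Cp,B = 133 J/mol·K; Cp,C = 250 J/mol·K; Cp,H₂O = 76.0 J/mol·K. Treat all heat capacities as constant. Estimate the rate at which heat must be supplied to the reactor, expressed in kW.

Q_in = 164 kW

Extent of reaction ξ = 0.450 × 269 = 121.05 mol/min
Reaction term: ξ·ΔH°_rxn = 121.05 × 15.2 = 1840 kJ/min
Sensible, feed 49.8→25 °C: -1827.9 kJ/min
Outlet flows (mol/min): A 147.95, B 147.95, C 121.05, H₂O 121.05
Sensible, products 25→148 °C: 9840.1 kJ/min
Q = ΔH = 9852.1 kJ/min = 164.2 kW
Heat supplied = 164.2 kW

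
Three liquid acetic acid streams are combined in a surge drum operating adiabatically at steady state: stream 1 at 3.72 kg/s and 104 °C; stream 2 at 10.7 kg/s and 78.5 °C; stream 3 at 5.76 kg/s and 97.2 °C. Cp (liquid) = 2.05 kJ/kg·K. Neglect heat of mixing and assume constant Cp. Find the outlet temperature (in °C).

T_out = 88.5 °C

Adiabatic, steady state ⇒ Σ ṁᵢCp,ᵢ(T_out − Tᵢ) = 0
T_out = Σ ṁᵢCp,ᵢTᵢ / Σ ṁᵢCp,ᵢ
      = 3662.7 / 41.369 = 88.538 °C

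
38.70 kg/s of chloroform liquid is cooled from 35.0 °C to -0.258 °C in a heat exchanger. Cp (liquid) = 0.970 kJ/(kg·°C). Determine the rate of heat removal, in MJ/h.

Q_c = 4760 MJ/h

Q = ṁ·Cp·ΔT = 38.70 × 0.970 × (-0.258 − 35.0) = -1323.6 kJ/s
Cooling duty = 4764.8 MJ/h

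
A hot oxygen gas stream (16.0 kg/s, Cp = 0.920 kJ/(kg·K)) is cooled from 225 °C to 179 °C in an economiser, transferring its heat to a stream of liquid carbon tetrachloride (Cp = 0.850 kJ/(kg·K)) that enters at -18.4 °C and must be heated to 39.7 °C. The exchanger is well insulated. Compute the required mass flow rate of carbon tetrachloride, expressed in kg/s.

Heat released by hot stream: Q = 16.0 × 0.920 × (225 − 179) = 677.12 kJ/s
Energy balance on cold side (adiabatic exchanger): Q = ṁ_c·Cp_c·(T_c,out − T_c,in)
ṁ_c = 677.12 / [0.850 × (39.7 − -18.4)] = 13.711 kg/s

ṁ_c = 13.7 kg/s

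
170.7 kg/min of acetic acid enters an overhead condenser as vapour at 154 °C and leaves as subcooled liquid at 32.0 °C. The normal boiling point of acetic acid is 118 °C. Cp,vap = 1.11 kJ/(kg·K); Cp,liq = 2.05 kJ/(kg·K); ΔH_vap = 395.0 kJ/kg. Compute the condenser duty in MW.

Q_c = 1.74 MW

vapour 154→118 °C: -39.96 kJ/kg
condensation at 118 °C: -395 kJ/kg
liquid 118→32.0 °C: -176.3 kJ/kg
Δh = -39.96 + -395 + -176.3 = -611.26 kJ/kg
Q = ṁ·Δh = 170.7 kg/min × -611.26 kJ/kg = -104340 kJ/min
|Q| = 1739 kW = 1.739 MW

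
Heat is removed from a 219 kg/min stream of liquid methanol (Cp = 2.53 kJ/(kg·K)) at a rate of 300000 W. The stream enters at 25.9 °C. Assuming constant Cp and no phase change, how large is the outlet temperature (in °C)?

Q = 300000 W = 18000 kJ/min
ΔT = Q/(ṁ·Cp) = 18000/(219×2.53) = 32.487 K
T_out = 25.9 − 32.487 = -6.5869 °C

T_out = -6.59 °C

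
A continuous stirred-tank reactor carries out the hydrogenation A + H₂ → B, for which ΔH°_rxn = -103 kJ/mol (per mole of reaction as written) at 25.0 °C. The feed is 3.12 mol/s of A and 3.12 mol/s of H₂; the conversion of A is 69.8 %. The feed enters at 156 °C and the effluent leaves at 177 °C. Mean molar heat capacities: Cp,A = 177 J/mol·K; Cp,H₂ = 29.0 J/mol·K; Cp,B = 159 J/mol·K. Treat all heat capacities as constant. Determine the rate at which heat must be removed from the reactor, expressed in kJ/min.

Q_out = 13600 kJ/min

Extent of reaction ξ = 0.698 × 3.12 = 2.1778 mol/s
Reaction term: ξ·ΔH°_rxn = 2.1778 × -103 = -224.31 kJ/s
Sensible, feed 156→25 °C: -84.196 kJ/s
Outlet flows (mol/s): A 0.94224, H₂ 0.94224, B 2.1778
Sensible, products 25→177 °C: 82.136 kJ/s
Q = ΔH = -226.37 kJ/s = -226.37 kW
Heat removed = 13582 kJ/min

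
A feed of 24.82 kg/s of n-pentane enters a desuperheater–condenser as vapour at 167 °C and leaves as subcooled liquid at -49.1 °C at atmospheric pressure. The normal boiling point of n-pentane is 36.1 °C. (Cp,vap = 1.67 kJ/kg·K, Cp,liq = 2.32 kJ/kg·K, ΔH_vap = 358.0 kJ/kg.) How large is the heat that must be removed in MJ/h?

vapour 167→36.1 °C: -218.6 kJ/kg
condensation at 36.1 °C: -358 kJ/kg
liquid 36.1→-49.1 °C: -197.66 kJ/kg
Δh = -218.6 + -358 + -197.66 = -774.27 kJ/kg
Q = ṁ·Δh = 24.82 kg/s × -774.27 kJ/kg = -19217 kJ/s
|Q| = 19217 kW = 69182 MJ/h

Q_c = 69200 MJ/h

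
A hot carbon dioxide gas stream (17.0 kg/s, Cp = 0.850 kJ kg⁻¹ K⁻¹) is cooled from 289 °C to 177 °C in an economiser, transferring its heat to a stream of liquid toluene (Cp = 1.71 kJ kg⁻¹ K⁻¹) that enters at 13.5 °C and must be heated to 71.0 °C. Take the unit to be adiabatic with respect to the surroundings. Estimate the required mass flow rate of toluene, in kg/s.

Heat released by hot stream: Q = 17.0 × 0.850 × (289 − 177) = 1618.4 kJ/s
Energy balance on cold side (adiabatic exchanger): Q = ṁ_c·Cp_c·(T_c,out − T_c,in)
ṁ_c = 1618.4 / [1.71 × (71.0 − 13.5)] = 16.46 kg/s

ṁ_c = 16.5 kg/s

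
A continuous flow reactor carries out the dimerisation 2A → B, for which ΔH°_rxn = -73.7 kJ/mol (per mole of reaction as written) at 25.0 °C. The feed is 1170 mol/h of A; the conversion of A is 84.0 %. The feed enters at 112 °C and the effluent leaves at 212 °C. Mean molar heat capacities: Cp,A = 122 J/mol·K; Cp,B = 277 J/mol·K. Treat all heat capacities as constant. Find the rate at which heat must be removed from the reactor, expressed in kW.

Q_out = 5.25 kW

Extent of reaction ξ = 0.840 × 1170 / 2 = 491.4 mol/h
Reaction term: ξ·ΔH°_rxn = 491.4 × -73.7 = -36216 kJ/h
Sensible, feed 112→25 °C: -12418 kJ/h
Outlet flows (mol/h): A 187.2, B 491.4
Sensible, products 25→212 °C: 29725 kJ/h
Q = ΔH = -18910 kJ/h = -5.2527 kW
Heat removed = 5.2527 kW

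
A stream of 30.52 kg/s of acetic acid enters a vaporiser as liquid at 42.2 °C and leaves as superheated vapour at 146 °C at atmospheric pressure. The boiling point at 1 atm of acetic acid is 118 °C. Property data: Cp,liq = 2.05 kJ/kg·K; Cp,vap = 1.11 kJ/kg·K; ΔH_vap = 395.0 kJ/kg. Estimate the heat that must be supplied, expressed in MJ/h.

Q = 63900 MJ/h

liquid 42.2→118 °C: 155.39 kJ/kg
vaporisation at 118 °C: 395 kJ/kg
vapour 118→146 °C: 31.08 kJ/kg
Δh = 155.39 + 395 + 31.08 = 581.47 kJ/kg
Q = ṁ·Δh = 30.52 kg/s × 581.47 kJ/kg = 17746 kJ/s
|Q| = 17746 kW = 63887 MJ/h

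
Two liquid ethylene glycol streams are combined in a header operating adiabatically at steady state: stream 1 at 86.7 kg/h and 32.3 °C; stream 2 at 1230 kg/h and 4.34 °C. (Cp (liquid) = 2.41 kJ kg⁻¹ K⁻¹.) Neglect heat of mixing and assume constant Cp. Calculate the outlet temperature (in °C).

T_out = 6.18 °C

No heat crosses the boundary, so H_out = H_in.
T_out = Σ ṁᵢCp,ᵢTᵢ / Σ ṁᵢCp,ᵢ
      = 19614 / 3173.2 = 6.1811 °C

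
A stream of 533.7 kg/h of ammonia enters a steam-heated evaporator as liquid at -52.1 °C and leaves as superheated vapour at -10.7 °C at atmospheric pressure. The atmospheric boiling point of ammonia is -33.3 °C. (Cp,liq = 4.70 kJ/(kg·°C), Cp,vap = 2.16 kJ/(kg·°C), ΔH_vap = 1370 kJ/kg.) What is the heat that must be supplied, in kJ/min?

liquid -52.1→-33.3 °C: 88.36 kJ/kg
vaporisation at -33.3 °C: 1370 kJ/kg
vapour -33.3→-10.7 °C: 48.816 kJ/kg
Δh = 88.36 + 1370 + 48.816 = 1507.2 kJ/kg
Q = ṁ·Δh = 533.7 kg/h × 1507.2 kJ/kg = 804380 kJ/h
|Q| = 223.44 kW = 13406 kJ/min

Q = 13400 kJ/min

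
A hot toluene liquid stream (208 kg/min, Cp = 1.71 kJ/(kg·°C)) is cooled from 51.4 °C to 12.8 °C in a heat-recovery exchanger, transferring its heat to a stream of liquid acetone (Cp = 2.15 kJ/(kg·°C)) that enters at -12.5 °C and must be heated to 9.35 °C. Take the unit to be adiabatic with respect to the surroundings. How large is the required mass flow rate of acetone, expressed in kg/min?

ṁ_c = 292 kg/min

Heat released by hot stream: Q = 208 × 1.71 × (51.4 − 12.8) = 13729 kJ/min
Energy balance on cold side (adiabatic exchanger): Q = ṁ_c·Cp_c·(T_c,out − T_c,in)
ṁ_c = 13729 / [2.15 × (9.35 − -12.5)] = 292.25 kg/min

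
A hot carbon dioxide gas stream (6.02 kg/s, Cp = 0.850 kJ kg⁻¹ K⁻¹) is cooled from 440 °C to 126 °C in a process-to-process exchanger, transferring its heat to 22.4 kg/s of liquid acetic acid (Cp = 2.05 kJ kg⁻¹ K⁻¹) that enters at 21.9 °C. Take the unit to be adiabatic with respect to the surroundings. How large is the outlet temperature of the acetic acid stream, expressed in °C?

T_c,out = 56.9 °C

Heat released by hot stream: Q = 6.02 × 0.850 × (440 − 126) = 1606.7 kJ/s
Energy balance on cold side (adiabatic exchanger): Q = ṁ_c·Cp_c·(T_c,out − T_c,in)
T_c,out = 21.9 + 1606.7/(22.4 × 2.05) = 56.89 °C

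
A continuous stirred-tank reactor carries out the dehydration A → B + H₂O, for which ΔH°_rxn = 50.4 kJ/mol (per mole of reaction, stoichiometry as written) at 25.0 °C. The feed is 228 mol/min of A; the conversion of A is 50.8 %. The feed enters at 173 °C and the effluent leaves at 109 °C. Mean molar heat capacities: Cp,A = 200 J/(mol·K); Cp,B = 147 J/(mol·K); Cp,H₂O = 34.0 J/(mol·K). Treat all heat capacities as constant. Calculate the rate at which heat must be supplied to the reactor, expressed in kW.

Extent of reaction ξ = 0.508 × 228 = 115.82 mol/min
Reaction term: ξ·ΔH°_rxn = 115.82 × 50.4 = 5837.5 kJ/min
Sensible, feed 173→25 °C: -6748.8 kJ/min
Outlet flows (mol/min): A 112.18, B 115.82, H₂O 115.82
Sensible, products 25→109 °C: 3645.5 kJ/min
Q = ΔH = 2734.3 kJ/min = 45.571 kW
Heat supplied = 45.571 kW

Q_in = 45.6 kW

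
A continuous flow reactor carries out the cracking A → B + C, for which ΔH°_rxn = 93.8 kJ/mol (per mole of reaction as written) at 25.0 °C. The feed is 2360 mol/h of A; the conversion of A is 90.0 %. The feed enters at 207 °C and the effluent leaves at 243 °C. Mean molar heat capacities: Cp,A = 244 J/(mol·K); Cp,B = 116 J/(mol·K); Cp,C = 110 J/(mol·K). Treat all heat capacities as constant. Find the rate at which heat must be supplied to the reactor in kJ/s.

Q_in = 58.8 kJ/s

Extent of reaction ξ = 0.900 × 2360 = 2124 mol/h
Reaction term: ξ·ΔH°_rxn = 2124 × 93.8 = 199230 kJ/h
Sensible, feed 207→25 °C: -104800 kJ/h
Outlet flows (mol/h): A 236, B 2124, C 2124
Sensible, products 25→243 °C: 117200 kJ/h
Q = ΔH = 211630 kJ/h = 58.785 kW
Heat supplied = 58.785 kJ/s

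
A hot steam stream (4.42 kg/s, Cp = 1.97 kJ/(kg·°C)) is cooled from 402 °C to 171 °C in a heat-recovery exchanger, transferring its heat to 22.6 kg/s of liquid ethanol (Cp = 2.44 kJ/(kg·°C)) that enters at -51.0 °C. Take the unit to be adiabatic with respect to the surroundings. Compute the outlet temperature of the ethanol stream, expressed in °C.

Heat released by hot stream: Q = 4.42 × 1.97 × (402 − 171) = 2011.4 kJ/s
Energy balance on cold side (adiabatic exchanger): Q = ṁ_c·Cp_c·(T_c,out − T_c,in)
T_c,out = -51.0 + 2011.4/(22.6 × 2.44) = -14.524 °C

T_c,out = -14.5 °C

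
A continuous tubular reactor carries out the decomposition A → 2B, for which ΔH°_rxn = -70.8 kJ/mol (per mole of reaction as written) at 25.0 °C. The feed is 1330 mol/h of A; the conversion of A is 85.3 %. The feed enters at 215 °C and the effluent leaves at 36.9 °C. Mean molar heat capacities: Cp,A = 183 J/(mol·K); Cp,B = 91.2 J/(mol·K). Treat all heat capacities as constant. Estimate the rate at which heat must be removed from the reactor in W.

Q_out = 34400 W

Extent of reaction ξ = 0.853 × 1330 = 1134.5 mol/h
Reaction term: ξ·ΔH°_rxn = 1134.5 × -70.8 = -80322 kJ/h
Sensible, feed 215→25 °C: -46244 kJ/h
Outlet flows (mol/h): A 195.51, B 2269
Sensible, products 25→36.9 °C: 2888.2 kJ/h
Q = ΔH = -123680 kJ/h = -34.355 kW
Heat removed = 34355 W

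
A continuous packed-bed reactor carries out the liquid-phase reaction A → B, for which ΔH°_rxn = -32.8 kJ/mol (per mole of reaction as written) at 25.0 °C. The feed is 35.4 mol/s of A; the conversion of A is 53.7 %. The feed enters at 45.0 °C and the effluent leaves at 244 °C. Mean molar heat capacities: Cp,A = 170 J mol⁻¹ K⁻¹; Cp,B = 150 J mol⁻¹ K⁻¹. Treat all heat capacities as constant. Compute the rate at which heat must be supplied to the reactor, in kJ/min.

Q_in = 29400 kJ/min

Extent of reaction ξ = 0.537 × 35.4 = 19.01 mol/s
Reaction term: ξ·ΔH°_rxn = 19.01 × -32.8 = -623.52 kJ/s
Sensible, feed 45.0→25 °C: -120.36 kJ/s
Outlet flows (mol/s): A 16.39, B 19.01
Sensible, products 25→244 °C: 1234.7 kJ/s
Q = ΔH = 490.8 kJ/s = 490.8 kW
Heat supplied = 29448 kJ/min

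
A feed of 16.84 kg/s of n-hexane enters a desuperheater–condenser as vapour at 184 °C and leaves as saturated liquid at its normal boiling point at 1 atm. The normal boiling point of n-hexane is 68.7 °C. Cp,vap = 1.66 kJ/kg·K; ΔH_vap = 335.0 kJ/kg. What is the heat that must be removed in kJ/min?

vapour 184→68.7 °C: -191.4 kJ/kg
condensation at 68.7 °C: -335 kJ/kg
Δh = -191.4 + -335 = -526.4 kJ/kg
Q = ṁ·Δh = 16.84 kg/s × -526.4 kJ/kg = -8864.5 kJ/s
|Q| = 8864.5 kW = 531870 kJ/min

Q_c = 532000 kJ/min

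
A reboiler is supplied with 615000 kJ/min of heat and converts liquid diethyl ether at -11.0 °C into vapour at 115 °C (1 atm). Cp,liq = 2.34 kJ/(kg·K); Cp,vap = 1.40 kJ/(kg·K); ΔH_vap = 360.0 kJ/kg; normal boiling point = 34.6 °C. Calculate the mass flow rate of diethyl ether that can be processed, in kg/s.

Δh = 2.34×(34.6−-11.0) + 360.0 + 1.40×(115−34.6) = 579.26 kJ/kg
Q = 615000 kJ/min = 10250 kJ/s = 10250 kJ/s
ṁ = Q/Δh = 10250 / 579.26 = 17.695 kg/s

ṁ = 17.7 kg/s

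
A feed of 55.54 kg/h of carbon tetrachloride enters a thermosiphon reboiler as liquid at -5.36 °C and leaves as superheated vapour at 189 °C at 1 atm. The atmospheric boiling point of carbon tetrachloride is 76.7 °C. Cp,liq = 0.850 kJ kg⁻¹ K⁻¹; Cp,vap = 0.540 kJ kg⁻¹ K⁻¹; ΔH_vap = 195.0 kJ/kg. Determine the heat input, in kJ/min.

Q = 301 kJ/min

liquid -5.36→76.7 °C: 69.751 kJ/kg
vaporisation at 76.7 °C: 195 kJ/kg
vapour 76.7→189 °C: 60.642 kJ/kg
Δh = 69.751 + 195 + 60.642 = 325.39 kJ/kg
Q = ṁ·Δh = 55.54 kg/h × 325.39 kJ/kg = 18072 kJ/h
|Q| = 5.0201 kW = 301.21 kJ/min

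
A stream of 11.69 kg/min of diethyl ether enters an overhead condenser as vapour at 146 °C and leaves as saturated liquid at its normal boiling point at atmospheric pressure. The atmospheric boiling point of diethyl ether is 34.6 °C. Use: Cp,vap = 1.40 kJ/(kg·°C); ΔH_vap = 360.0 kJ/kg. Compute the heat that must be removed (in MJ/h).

vapour 146→34.6 °C: -155.96 kJ/kg
condensation at 34.6 °C: -360 kJ/kg
Δh = -155.96 + -360 = -515.96 kJ/kg
Q = ṁ·Δh = 11.69 kg/min × -515.96 kJ/kg = -6031.6 kJ/min
|Q| = 100.53 kW = 361.89 MJ/h

Q_c = 362 MJ/h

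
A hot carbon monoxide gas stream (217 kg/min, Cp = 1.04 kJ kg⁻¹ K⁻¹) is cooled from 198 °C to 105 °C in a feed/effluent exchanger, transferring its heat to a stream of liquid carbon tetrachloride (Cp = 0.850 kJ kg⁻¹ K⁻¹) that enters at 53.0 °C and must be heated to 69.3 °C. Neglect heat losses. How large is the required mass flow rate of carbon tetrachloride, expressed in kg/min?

ṁ_c = 1510 kg/min

Heat released by hot stream: Q = 217 × 1.04 × (198 − 105) = 20988 kJ/min
Energy balance on cold side (adiabatic exchanger): Q = ṁ_c·Cp_c·(T_c,out − T_c,in)
ṁ_c = 20988 / [0.850 × (69.3 − 53.0)] = 1514.8 kg/min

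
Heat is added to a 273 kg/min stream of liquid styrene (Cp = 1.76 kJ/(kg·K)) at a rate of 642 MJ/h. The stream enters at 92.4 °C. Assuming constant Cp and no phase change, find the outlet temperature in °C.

Q = 642 MJ/h = 10700 kJ/min
ΔT = Q/(ṁ·Cp) = 10700/(273×1.76) = 22.269 K
T_out = 92.4 + 22.269 = 114.67 °C

T_out = 115 °C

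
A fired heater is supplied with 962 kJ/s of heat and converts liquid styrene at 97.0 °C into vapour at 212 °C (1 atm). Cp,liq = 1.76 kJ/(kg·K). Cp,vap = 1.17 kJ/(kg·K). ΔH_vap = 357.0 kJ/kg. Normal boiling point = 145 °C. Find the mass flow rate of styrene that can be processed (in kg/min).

ṁ = 111 kg/min

Δh = 1.76×(145−97.0) + 357.0 + 1.17×(212−145) = 519.87 kJ/kg
Q = 962 kJ/s = 962 kJ/s = 57720 kJ/min
ṁ = Q/Δh = 57720 / 519.87 = 111.03 kg/min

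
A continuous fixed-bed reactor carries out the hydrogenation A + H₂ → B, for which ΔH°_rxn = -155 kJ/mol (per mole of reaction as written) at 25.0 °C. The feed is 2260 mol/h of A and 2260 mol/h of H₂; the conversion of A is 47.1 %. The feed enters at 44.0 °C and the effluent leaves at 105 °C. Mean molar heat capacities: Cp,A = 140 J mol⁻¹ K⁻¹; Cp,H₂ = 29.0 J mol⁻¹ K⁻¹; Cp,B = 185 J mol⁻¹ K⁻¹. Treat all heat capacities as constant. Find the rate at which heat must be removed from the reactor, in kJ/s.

Q_out = 39.0 kJ/s

Extent of reaction ξ = 0.471 × 2260 = 1064.5 mol/h
Reaction term: ξ·ΔH°_rxn = 1064.5 × -155 = -164990 kJ/h
Sensible, feed 44.0→25 °C: -7256.9 kJ/h
Outlet flows (mol/h): A 1195.5, H₂ 1195.5, B 1064.5
Sensible, products 25→105 °C: 31918 kJ/h
Q = ΔH = -140330 kJ/h = -38.981 kW
Heat removed = 38.981 kJ/s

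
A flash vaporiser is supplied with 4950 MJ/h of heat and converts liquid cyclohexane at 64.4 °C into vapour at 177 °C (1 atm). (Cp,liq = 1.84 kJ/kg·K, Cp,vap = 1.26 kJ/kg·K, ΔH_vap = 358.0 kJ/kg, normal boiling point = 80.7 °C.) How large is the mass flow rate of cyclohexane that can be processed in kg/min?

Δh = 1.84×(80.7−64.4) + 358.0 + 1.26×(177−80.7) = 509.33 kJ/kg
Q = 4950 MJ/h = 1375 kJ/s = 82500 kJ/min
ṁ = Q/Δh = 82500 / 509.33 = 161.98 kg/min

ṁ = 162 kg/min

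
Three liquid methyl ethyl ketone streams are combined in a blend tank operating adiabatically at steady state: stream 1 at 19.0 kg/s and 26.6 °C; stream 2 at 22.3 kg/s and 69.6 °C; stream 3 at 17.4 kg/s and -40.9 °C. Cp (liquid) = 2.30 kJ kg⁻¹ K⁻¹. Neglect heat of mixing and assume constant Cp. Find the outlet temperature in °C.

T_out = 22.9 °C

No heat crosses the boundary, so H_out = H_in.
T_out = Σ ṁᵢCp,ᵢTᵢ / Σ ṁᵢCp,ᵢ
      = 3095.4 / 135.01 = 22.927 °C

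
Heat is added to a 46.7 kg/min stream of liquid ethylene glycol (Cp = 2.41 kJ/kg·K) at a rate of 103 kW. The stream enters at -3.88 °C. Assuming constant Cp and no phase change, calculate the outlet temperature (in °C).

T_out = 51.0 °C

Q = 103 kW = 6180 kJ/min
ΔT = Q/(ṁ·Cp) = 6180/(46.7×2.41) = 54.91 K
T_out = -3.88 + 54.91 = 51.03 °C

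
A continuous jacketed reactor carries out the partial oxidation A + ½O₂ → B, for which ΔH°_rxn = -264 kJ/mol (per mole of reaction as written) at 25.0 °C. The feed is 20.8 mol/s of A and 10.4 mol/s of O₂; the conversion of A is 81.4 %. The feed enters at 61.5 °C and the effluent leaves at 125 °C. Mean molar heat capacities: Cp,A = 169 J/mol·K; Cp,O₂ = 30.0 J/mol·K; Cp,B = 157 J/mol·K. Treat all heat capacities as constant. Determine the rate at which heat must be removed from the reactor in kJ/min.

Extent of reaction ξ = 0.814 × 20.8 = 16.931 mol/s
Reaction term: ξ·ΔH°_rxn = 16.931 × -264 = -4469.8 kJ/s
Sensible, feed 61.5→25 °C: -139.69 kJ/s
Outlet flows (mol/s): A 3.8688, O₂ 1.9344, B 16.931
Sensible, products 25→125 °C: 337.01 kJ/s
Q = ΔH = -4272.5 kJ/s = -4272.5 kW
Heat removed = 256350 kJ/min

Q_out = 256000 kJ/min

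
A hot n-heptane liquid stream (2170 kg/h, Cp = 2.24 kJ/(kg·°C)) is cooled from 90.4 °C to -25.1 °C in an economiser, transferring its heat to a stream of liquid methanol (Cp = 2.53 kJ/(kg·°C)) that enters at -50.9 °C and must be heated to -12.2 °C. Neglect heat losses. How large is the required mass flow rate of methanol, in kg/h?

ṁ_c = 5730 kg/h

Heat released by hot stream: Q = 2170 × 2.24 × (90.4 − -25.1) = 561420 kJ/h
Energy balance on cold side (adiabatic exchanger): Q = ṁ_c·Cp_c·(T_c,out − T_c,in)
ṁ_c = 561420 / [2.53 × (-12.2 − -50.9)] = 5734 kg/h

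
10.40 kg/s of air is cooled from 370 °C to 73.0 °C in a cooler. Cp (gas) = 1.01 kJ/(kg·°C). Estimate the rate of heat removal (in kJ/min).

Q_c = 187000 kJ/min

Q = ṁ·Cp·ΔT = 10.40 × 1.01 × (73.0 − 370) = -3119.7 kJ/s
Cooling duty = 187180 kJ/min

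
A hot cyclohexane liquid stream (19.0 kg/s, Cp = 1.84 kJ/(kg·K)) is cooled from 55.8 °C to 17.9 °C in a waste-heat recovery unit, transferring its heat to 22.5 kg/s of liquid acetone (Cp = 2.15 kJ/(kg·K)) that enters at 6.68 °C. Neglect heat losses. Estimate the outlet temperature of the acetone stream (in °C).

T_c,out = 34.1 °C

Heat released by hot stream: Q = 19.0 × 1.84 × (55.8 − 17.9) = 1325 kJ/s
Energy balance on cold side (adiabatic exchanger): Q = ṁ_c·Cp_c·(T_c,out − T_c,in)
T_c,out = 6.68 + 1325/(22.5 × 2.15) = 34.07 °C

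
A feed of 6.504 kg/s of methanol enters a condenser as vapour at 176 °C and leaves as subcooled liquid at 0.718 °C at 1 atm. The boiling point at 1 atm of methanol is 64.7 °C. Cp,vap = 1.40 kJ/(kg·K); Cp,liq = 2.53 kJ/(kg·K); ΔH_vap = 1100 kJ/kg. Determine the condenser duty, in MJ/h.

vapour 176→64.7 °C: -155.82 kJ/kg
condensation at 64.7 °C: -1100 kJ/kg
liquid 64.7→0.718 °C: -161.87 kJ/kg
Δh = -155.82 + -1100 + -161.87 = -1417.7 kJ/kg
Q = ṁ·Δh = 6.504 kg/s × -1417.7 kJ/kg = -9220.7 kJ/s
|Q| = 9220.7 kW = 33194 MJ/h

Q_c = 33200 MJ/h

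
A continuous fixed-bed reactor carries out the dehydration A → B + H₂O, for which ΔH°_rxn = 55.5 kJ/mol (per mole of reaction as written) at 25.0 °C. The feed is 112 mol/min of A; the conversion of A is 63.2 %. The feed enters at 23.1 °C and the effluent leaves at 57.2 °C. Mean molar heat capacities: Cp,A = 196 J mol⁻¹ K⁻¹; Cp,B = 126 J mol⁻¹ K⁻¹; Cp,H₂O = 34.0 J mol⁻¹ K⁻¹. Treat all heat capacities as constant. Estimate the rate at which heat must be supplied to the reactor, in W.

Q_in = 76600 W

Extent of reaction ξ = 0.632 × 112 = 70.784 mol/min
Reaction term: ξ·ΔH°_rxn = 70.784 × 55.5 = 3928.5 kJ/min
Sensible, feed 23.1→25 °C: 41.709 kJ/min
Outlet flows (mol/min): A 41.216, B 70.784, H₂O 70.784
Sensible, products 25→57.2 °C: 624.8 kJ/min
Q = ΔH = 4595 kJ/min = 76.584 kW
Heat supplied = 76584 W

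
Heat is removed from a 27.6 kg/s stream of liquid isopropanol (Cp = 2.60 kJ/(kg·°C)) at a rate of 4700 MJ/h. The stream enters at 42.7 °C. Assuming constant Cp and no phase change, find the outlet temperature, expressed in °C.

Q = 4700 MJ/h = 1305.6 kJ/s
ΔT = Q/(ṁ·Cp) = 1305.6/(27.6×2.60) = 18.193 K
T_out = 42.7 − 18.193 = 24.507 °C

T_out = 24.5 °C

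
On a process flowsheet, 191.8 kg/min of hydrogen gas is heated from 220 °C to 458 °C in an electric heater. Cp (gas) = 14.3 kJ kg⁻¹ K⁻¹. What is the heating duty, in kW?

Q = 10900 kW

Q = ṁ·Cp·ΔT = 191.8 × 14.3 × (458 − 220) = 652770 kJ/min
Converting: 652770 / 60 s = 10880 kW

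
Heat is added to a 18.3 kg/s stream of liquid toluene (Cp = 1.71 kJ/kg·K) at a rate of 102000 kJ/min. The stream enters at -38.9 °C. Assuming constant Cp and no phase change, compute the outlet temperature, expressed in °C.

Q = 102000 kJ/min = 1700 kJ/s
ΔT = Q/(ṁ·Cp) = 1700/(18.3×1.71) = 54.325 K
T_out = -38.9 + 54.325 = 15.425 °C

T_out = 15.4 °C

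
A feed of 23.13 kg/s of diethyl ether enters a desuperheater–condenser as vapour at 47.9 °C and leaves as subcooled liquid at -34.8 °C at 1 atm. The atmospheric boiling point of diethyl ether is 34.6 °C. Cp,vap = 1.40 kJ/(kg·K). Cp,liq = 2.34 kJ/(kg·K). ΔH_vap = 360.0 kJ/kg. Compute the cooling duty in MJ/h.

vapour 47.9→34.6 °C: -18.62 kJ/kg
condensation at 34.6 °C: -360 kJ/kg
liquid 34.6→-34.8 °C: -162.4 kJ/kg
Δh = -18.62 + -360 + -162.4 = -541.02 kJ/kg
Q = ṁ·Δh = 23.13 kg/s × -541.02 kJ/kg = -12514 kJ/s
|Q| = 12514 kW = 45049 MJ/h

Q_c = 45000 MJ/h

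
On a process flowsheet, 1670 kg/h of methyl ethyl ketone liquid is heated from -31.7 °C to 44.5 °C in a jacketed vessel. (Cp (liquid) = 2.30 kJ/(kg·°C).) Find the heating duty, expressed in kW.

Q = ṁ·Cp·ΔT = 1670 × 2.30 × (44.5 − -31.7) = 292680 kJ/h
Converting: 292680 / 3600 s = 81.301 kW

Q = 81.3 kW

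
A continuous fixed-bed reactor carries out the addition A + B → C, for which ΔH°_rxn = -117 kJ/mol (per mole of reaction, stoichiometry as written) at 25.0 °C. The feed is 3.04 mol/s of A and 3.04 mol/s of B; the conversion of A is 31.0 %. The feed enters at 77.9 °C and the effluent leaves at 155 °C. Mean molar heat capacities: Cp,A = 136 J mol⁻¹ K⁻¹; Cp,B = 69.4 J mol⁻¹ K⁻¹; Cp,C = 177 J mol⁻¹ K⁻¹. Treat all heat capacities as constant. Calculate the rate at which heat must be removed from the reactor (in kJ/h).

Q_out = 236000 kJ/h

Extent of reaction ξ = 0.310 × 3.04 = 0.9424 mol/s
Reaction term: ξ·ΔH°_rxn = 0.9424 × -117 = -110.26 kJ/s
Sensible, feed 77.9→25 °C: -33.032 kJ/s
Outlet flows (mol/s): A 2.0976, B 2.0976, C 0.9424
Sensible, products 25→155 °C: 77.695 kJ/s
Q = ΔH = -65.598 kJ/s = -65.598 kW
Heat removed = 236150 kJ/h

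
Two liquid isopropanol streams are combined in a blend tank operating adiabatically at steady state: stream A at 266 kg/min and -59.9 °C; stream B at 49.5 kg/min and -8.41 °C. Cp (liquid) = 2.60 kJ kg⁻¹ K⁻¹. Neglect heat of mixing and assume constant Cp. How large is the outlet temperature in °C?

No heat crosses the boundary, so H_out = H_in.
T_out = Σ ṁᵢCp,ᵢTᵢ / Σ ṁᵢCp,ᵢ
      = -42509 / 820.3 = -51.822 °C

T_out = -51.8 °C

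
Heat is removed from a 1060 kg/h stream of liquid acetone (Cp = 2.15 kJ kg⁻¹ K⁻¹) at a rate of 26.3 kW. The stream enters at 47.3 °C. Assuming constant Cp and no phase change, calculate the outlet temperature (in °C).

T_out = 5.76 °C

Q = 26.3 kW = 94680 kJ/h
ΔT = Q/(ṁ·Cp) = 94680/(1060×2.15) = 41.545 K
T_out = 47.3 − 41.545 = 5.7555 °C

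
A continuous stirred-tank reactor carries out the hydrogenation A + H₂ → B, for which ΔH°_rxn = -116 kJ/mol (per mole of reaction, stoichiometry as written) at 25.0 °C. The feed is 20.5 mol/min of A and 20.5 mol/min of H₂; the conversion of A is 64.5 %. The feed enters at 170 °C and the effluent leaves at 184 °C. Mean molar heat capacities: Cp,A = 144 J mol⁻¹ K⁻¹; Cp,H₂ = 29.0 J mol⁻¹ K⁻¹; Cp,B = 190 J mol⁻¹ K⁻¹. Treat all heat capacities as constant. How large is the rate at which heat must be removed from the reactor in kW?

Extent of reaction ξ = 0.645 × 20.5 = 13.223 mol/min
Reaction term: ξ·ΔH°_rxn = 13.223 × -116 = -1533.8 kJ/min
Sensible, feed 170→25 °C: -514.24 kJ/min
Outlet flows (mol/min): A 7.2775, H₂ 7.2775, B 13.223
Sensible, products 25→184 °C: 599.63 kJ/min
Q = ΔH = -1448.4 kJ/min = -24.14 kW
Heat removed = 24.14 kW

Q_out = 24.1 kW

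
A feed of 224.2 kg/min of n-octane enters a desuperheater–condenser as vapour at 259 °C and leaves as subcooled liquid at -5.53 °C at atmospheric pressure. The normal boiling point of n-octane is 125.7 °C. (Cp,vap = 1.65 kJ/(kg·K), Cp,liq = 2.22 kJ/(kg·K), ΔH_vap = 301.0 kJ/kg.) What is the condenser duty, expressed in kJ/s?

Q_c = 3040 kJ/s

vapour 259→125.7 °C: -219.94 kJ/kg
condensation at 125.7 °C: -301 kJ/kg
liquid 125.7→-5.53 °C: -291.33 kJ/kg
Δh = -219.94 + -301 + -291.33 = -812.28 kJ/kg
Q = ṁ·Δh = 224.2 kg/min × -812.28 kJ/kg = -182110 kJ/min
|Q| = 3035.2 kW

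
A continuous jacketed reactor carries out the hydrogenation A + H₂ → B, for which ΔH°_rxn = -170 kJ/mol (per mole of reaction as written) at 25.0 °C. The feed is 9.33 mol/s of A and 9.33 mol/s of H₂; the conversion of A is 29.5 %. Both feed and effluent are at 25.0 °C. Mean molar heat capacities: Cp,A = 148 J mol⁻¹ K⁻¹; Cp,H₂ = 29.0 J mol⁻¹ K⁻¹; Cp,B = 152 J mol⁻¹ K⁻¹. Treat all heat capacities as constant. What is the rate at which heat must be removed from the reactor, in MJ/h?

Extent of reaction ξ = 0.295 × 9.33 = 2.7523 mol/s
Reaction term: ξ·ΔH°_rxn = 2.7523 × -170 = -467.9 kJ/s
Q = ΔH = -467.9 kJ/s = -467.9 kW
Heat removed = 1684.4 MJ/h

Q_out = 1680 MJ/h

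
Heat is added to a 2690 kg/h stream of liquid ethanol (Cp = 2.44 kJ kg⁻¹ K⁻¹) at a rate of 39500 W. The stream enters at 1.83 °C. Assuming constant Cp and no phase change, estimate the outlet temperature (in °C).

Q = 39500 W = 142200 kJ/h
ΔT = Q/(ṁ·Cp) = 142200/(2690×2.44) = 21.665 K
T_out = 1.83 + 21.665 = 23.495 °C

T_out = 23.5 °C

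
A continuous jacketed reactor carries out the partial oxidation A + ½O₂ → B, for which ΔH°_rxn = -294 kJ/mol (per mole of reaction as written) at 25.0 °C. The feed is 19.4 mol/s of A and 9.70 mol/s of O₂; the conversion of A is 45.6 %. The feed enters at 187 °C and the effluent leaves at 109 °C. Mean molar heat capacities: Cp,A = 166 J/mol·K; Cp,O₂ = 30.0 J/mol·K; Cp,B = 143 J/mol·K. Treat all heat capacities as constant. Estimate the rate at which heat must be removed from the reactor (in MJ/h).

Q_out = 10500 MJ/h

Extent of reaction ξ = 0.456 × 19.4 = 8.8464 mol/s
Reaction term: ξ·ΔH°_rxn = 8.8464 × -294 = -2600.8 kJ/s
Sensible, feed 187→25 °C: -568.85 kJ/s
Outlet flows (mol/s): A 10.554, O₂ 5.2768, B 8.8464
Sensible, products 25→109 °C: 266.72 kJ/s
Q = ΔH = -2903 kJ/s = -2903 kW
Heat removed = 10451 MJ/h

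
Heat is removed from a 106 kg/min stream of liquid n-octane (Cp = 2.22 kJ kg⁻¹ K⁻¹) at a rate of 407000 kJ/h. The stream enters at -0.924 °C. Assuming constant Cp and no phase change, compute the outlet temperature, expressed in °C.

T_out = -29.7 °C

Q = 407000 kJ/h = 6783.3 kJ/min
ΔT = Q/(ṁ·Cp) = 6783.3/(106×2.22) = 28.826 K
T_out = -0.924 − 28.826 = -29.75 °C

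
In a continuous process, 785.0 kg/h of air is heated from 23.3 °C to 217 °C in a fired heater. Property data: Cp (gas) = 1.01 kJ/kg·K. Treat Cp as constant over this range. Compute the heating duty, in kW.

Q = ṁ·Cp·ΔT = 785.0 × 1.01 × (217 − 23.3) = 153580 kJ/h
Converting: 153580 / 3600 s = 42.66 kW

Q = 42.7 kW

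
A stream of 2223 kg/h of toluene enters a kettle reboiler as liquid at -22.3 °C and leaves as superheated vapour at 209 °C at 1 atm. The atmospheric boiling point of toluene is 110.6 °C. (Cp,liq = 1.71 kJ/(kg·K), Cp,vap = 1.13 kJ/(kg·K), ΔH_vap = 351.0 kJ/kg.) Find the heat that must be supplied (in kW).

liquid -22.3→110.6 °C: 227.26 kJ/kg
vaporisation at 110.6 °C: 351 kJ/kg
vapour 110.6→209 °C: 111.19 kJ/kg
Δh = 227.26 + 351 + 111.19 = 689.45 kJ/kg
Q = ṁ·Δh = 2223 kg/h × 689.45 kJ/kg = 1.5326e+06 kJ/h
|Q| = 425.74 kW

Q = 426 kW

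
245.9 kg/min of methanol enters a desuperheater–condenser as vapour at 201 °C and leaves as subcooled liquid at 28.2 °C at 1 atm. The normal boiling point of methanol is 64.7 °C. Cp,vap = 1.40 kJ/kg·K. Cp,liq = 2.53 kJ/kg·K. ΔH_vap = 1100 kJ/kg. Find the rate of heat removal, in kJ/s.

vapour 201→64.7 °C: -190.82 kJ/kg
condensation at 64.7 °C: -1100 kJ/kg
liquid 64.7→28.2 °C: -92.345 kJ/kg
Δh = -190.82 + -1100 + -92.345 = -1383.2 kJ/kg
Q = ṁ·Δh = 245.9 kg/min × -1383.2 kJ/kg = -340120 kJ/min
|Q| = 5668.7 kW

Q_c = 5670 kJ/s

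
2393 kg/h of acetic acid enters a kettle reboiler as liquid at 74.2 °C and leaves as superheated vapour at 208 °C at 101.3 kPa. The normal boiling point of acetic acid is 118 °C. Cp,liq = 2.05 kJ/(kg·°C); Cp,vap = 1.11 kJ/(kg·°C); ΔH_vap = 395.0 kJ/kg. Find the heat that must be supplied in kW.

liquid 74.2→118 °C: 89.79 kJ/kg
vaporisation at 118 °C: 395 kJ/kg
vapour 118→208 °C: 99.9 kJ/kg
Δh = 89.79 + 395 + 99.9 = 584.69 kJ/kg
Q = ṁ·Δh = 2393 kg/h × 584.69 kJ/kg = 1.3992e+06 kJ/h
|Q| = 388.66 kW

Q = 389 kW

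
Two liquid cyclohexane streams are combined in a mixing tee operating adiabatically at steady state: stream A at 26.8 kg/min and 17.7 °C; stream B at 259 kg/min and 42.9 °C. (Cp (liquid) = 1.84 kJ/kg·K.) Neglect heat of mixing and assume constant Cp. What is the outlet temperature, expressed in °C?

T_out = 40.5 °C

No heat crosses the boundary, so H_out = H_in.
T_out = Σ ṁᵢCp,ᵢTᵢ / Σ ṁᵢCp,ᵢ
      = 21317 / 525.87 = 40.537 °C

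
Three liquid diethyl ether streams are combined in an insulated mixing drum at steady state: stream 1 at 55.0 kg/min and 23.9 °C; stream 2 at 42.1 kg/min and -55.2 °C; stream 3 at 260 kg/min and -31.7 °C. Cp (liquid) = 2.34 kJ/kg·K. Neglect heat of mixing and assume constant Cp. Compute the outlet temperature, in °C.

No heat crosses the boundary, so H_out = H_in.
Σ ṁᵢCp,ᵢTᵢ = 55.0×2.34×23.9 + 42.1×2.34×-55.2 + 260×2.34×-31.7 = -21648
Σ ṁᵢCp,ᵢ = 55.0×2.34 + 42.1×2.34 + 260×2.34 = 835.61
T_out = -21648 / 835.61 = -25.907 °C

T_out = -25.9 °C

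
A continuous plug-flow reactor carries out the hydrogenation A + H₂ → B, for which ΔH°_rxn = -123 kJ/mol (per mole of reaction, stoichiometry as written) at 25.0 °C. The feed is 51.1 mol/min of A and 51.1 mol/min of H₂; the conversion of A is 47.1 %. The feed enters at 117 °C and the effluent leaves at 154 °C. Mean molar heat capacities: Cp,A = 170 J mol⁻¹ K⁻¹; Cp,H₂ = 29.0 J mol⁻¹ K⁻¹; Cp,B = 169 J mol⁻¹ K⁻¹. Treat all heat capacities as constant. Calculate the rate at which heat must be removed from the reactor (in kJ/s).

Extent of reaction ξ = 0.471 × 51.1 = 24.068 mol/min
Reaction term: ξ·ΔH°_rxn = 24.068 × -123 = -2960.4 kJ/min
Sensible, feed 117→25 °C: -935.54 kJ/min
Outlet flows (mol/min): A 27.032, H₂ 27.032, B 24.068
Sensible, products 25→154 °C: 1218.6 kJ/min
Q = ΔH = -2677.3 kJ/min = -44.621 kW
Heat removed = 44.621 kJ/s

Q_out = 44.6 kJ/s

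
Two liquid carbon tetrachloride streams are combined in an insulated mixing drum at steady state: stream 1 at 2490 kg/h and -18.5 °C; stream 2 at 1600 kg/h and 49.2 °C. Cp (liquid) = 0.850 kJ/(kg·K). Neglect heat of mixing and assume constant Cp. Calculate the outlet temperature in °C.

T_out = 7.98 °C

Adiabatic, steady state ⇒ Σ ṁᵢCp,ᵢ(T_out − Tᵢ) = 0
Σ ṁᵢCp,ᵢTᵢ = 2490×0.850×-18.5 + 1600×0.850×49.2 = 27757
Σ ṁᵢCp,ᵢ = 2490×0.850 + 1600×0.850 = 3476.5
T_out = 27757 / 3476.5 = 7.9841 °C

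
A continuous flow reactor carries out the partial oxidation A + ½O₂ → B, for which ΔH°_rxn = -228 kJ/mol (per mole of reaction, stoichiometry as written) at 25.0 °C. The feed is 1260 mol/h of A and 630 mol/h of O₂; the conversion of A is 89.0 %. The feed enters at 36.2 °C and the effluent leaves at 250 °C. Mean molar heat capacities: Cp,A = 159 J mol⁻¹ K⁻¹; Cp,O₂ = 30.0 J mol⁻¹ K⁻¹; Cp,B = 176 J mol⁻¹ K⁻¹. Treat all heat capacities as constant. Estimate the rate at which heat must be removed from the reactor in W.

Extent of reaction ξ = 0.890 × 1260 = 1121.4 mol/h
Reaction term: ξ·ΔH°_rxn = 1121.4 × -228 = -255680 kJ/h
Sensible, feed 36.2→25 °C: -2455.5 kJ/h
Outlet flows (mol/h): A 138.6, O₂ 69.3, B 1121.4
Sensible, products 25→250 °C: 49834 kJ/h
Q = ΔH = -208300 kJ/h = -57.861 kW
Heat removed = 57861 W

Q_out = 57900 W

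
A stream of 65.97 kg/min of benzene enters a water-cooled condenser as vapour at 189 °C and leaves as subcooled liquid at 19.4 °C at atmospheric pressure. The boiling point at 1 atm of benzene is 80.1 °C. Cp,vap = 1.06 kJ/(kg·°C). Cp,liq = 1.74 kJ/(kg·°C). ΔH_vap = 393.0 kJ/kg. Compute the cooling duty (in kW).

Q_c = 675 kW

vapour 189→80.1 °C: -115.43 kJ/kg
condensation at 80.1 °C: -393 kJ/kg
liquid 80.1→19.4 °C: -105.62 kJ/kg
Δh = -115.43 + -393 + -105.62 = -614.05 kJ/kg
Q = ṁ·Δh = 65.97 kg/min × -614.05 kJ/kg = -40509 kJ/min
|Q| = 675.15 kW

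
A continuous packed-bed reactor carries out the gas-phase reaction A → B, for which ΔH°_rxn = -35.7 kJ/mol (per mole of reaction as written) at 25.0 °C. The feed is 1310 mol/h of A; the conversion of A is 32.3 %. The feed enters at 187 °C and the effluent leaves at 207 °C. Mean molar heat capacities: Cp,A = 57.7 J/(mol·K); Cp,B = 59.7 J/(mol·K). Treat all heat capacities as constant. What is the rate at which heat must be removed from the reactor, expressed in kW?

Extent of reaction ξ = 0.323 × 1310 = 423.13 mol/h
Reaction term: ξ·ΔH°_rxn = 423.13 × -35.7 = -15106 kJ/h
Sensible, feed 187→25 °C: -12245 kJ/h
Outlet flows (mol/h): A 886.87, B 423.13
Sensible, products 25→207 °C: 13911 kJ/h
Q = ΔH = -13440 kJ/h = -3.7333 kW
Heat removed = 3.7333 kW

Q_out = 3.73 kW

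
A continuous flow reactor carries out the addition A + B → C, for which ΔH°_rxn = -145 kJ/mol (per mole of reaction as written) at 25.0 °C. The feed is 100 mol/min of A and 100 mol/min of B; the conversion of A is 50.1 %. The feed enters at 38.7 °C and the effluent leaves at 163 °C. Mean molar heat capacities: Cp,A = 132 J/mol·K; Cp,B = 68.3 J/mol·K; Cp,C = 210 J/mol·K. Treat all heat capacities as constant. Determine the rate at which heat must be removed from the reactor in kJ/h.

Extent of reaction ξ = 0.501 × 100 = 50.1 mol/min
Reaction term: ξ·ΔH°_rxn = 50.1 × -145 = -7264.5 kJ/min
Sensible, feed 38.7→25 °C: -274.41 kJ/min
Outlet flows (mol/min): A 49.9, B 49.9, C 50.1
Sensible, products 25→163 °C: 2831.2 kJ/min
Q = ΔH = -4707.7 kJ/min = -78.462 kW
Heat removed = 282460 kJ/h

Q_out = 282000 kJ/h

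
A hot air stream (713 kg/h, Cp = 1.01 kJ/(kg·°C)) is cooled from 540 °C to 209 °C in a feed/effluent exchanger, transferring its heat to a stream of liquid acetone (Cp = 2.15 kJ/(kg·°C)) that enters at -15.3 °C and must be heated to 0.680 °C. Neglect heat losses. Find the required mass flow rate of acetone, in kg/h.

Heat released by hot stream: Q = 713 × 1.01 × (540 − 209) = 238360 kJ/h
Energy balance on cold side (adiabatic exchanger): Q = ṁ_c·Cp_c·(T_c,out − T_c,in)
ṁ_c = 238360 / [2.15 × (0.680 − -15.3)] = 6937.8 kg/h

ṁ_c = 6940 kg/h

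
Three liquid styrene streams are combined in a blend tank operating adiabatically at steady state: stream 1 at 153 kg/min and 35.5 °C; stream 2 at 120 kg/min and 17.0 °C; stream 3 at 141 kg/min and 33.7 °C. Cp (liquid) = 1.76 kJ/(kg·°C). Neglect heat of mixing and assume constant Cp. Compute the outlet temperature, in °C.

Adiabatic, steady state ⇒ Σ ṁᵢCp,ᵢ(T_out − Tᵢ) = 0
T_out = Σ ṁᵢCp,ᵢTᵢ / Σ ṁᵢCp,ᵢ
      = 21513 / 728.64 = 29.525 °C

T_out = 29.5 °C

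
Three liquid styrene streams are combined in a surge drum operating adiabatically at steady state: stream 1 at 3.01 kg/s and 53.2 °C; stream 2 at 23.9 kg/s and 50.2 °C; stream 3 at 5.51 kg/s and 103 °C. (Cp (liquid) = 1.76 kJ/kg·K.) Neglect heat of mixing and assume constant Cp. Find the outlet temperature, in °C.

No heat crosses the boundary, so H_out = H_in.
T_out = Σ ṁᵢCp,ᵢTᵢ / Σ ṁᵢCp,ᵢ
      = 3392.3 / 57.059 = 59.452 °C

T_out = 59.5 °C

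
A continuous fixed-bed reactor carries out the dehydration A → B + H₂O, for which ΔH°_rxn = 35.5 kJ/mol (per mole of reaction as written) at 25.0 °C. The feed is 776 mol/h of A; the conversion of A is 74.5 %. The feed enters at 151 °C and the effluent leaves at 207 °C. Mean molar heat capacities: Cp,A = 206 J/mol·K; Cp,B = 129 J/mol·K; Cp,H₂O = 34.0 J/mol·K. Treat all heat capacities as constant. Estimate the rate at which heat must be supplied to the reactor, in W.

Q_in = 6930 W

Extent of reaction ξ = 0.745 × 776 = 578.12 mol/h
Reaction term: ξ·ΔH°_rxn = 578.12 × 35.5 = 20523 kJ/h
Sensible, feed 151→25 °C: -20142 kJ/h
Outlet flows (mol/h): A 197.88, B 578.12, H₂O 578.12
Sensible, products 25→207 °C: 24569 kJ/h
Q = ΔH = 24951 kJ/h = 6.9308 kW
Heat supplied = 6930.8 W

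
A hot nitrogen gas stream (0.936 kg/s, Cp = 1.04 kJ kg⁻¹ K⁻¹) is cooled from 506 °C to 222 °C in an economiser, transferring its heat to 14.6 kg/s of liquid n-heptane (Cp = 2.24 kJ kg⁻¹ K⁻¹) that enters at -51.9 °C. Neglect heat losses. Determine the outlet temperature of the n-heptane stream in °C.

Heat released by hot stream: Q = 0.936 × 1.04 × (506 − 222) = 276.46 kJ/s
Energy balance on cold side (adiabatic exchanger): Q = ṁ_c·Cp_c·(T_c,out − T_c,in)
T_c,out = -51.9 + 276.46/(14.6 × 2.24) = -43.447 °C

T_c,out = -43.4 °C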